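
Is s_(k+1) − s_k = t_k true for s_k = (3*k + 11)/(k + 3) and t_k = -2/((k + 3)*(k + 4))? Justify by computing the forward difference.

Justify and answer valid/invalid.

s_(k+1) = (3*k + 14)/(k + 4)
s_(k+1) − s_k = -2/(k**2 + 7*k + 12)
(s_(k+1) − s_k) − t_k = 0

valid (s_(k+1) − s_k reduces to t_k)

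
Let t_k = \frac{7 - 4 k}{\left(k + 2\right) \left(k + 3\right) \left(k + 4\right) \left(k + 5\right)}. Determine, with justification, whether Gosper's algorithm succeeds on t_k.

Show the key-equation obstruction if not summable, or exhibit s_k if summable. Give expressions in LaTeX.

Yes. s_k = \frac{k \left(k^{2} + 9 k + 74\right)}{24 \left(k + 2\right) \left(k + 3\right) \left(k + 4\right)}.

Compute t_(k+1)/t_k: get (k + 2)*(4*k - 3)/((k + 6)*(4*k - 7)).
Normal form (A,B,C) = (k + 2, k + 6, k - 7/4).
f must satisfy (k + 2)·f(k+1) − (k + 5)·f(k) = k - 7/4.
Bound: deg f ≤ 3.
Match coefficients ⇒ f(k) = -k*(k**2 + 9*k + 74)/96.
Then R = B(k−1)f/C = -k*(k + 5)*(k**2 + 9*k + 74)/(24*(4*k - 7)), so s_k = R(k)·t_k = k*(k**2 + 9*k + 74)/(24*(k + 2)*(k + 3)*(k + 4)).
s_(k+1) − s_k = (7 - 4*k)/(k**4 + 14*k**3 + 71*k**2 + 154*k + 120) = t_k.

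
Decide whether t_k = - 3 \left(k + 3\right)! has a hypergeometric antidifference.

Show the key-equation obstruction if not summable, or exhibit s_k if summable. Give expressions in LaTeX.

The ratio is k + 4.
Gosper form: A/B · C(k+1)/C(k) with A=k + 4, B=1, C=1.
Set up (k + 4)·f(k+1) − (1)·f(k) − (1) = 0.
From deg A=1, deg B=0, deg C=0: d=-1.
Negative degree bound (-1): no f exists, t_k not Gosper-summable.

No. Not Gosper-summable.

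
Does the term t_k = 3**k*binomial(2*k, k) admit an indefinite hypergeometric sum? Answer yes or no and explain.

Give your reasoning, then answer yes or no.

No; the degree bound rules out any f.

t_(k+1)/t_k = 6*(2*k + 1)/(k + 1).
Gosper form: A/B · C(k+1)/C(k) with A=12*k + 6, B=k + 1, C=1.
Need (12*k + 6)·f(k+1) − (k)·f(k) = 1.
Bound: deg f ≤ -1.
Negative degree bound (-1): no f exists, t_k not Gosper-summable.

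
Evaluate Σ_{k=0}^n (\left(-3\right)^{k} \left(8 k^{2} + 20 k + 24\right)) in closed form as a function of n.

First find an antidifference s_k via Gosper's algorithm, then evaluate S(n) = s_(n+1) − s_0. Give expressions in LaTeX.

S(n) = 6 \left(-3\right)^{n} n^{2} + 18 \left(-3\right)^{n} n + 21 \left(-3\right)^{n} + 3

t_(k+1)/t_k = 3*(-2*k**2 - 9*k - 13)/(2*k**2 + 5*k + 6).
Factor: A=-3; B=1; C=k**2 + 5*k/2 + 3.
Solve (-3)·f(k+1) − (1)·f(k) = k**2 + 5*k/2 + 3.
From deg A=0, deg B=0, deg C=2: d=2.
Solve for f: f(k) = -(2*k**2 + 2*k + 3)/8 (degree 2 ≤ 2).
R(k) = B(k−1)·f(k)/C(k) = -(2*k**2 + 2*k + 3)/(4*(2*k**2 + 5*k + 6)); s_k = R·t_k = (-3)**k*(-2*k**2 - 2*k - 3).
Δs = (-3)**k*(8*k**2 + 20*k + 24), as required.
Telescope: S(n) = s_(n+1) − s_(0) = 3*(-3)**n*(2*n**2 + 6*n + 7) − (-3) = 6*(-3)**n*n**2 + 18*(-3)**n*n + 21*(-3)**n + 3.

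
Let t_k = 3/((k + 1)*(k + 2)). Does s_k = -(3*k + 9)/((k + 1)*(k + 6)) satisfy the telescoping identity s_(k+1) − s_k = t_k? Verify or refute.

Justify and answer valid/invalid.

Invalid: residual 18*(-k - 4)/(k**4 + 16*k**3 + 83*k**2 + 152*k + 84) ≠ 0.

s_(k+1) = 3*(-k - 4)/((k + 2)*(k + 7))
s_(k+1) − s_k = 3*(k**2 + 7*k + 18)/(k**4 + 16*k**3 + 83*k**2 + 152*k + 84)
(s_(k+1) − s_k) − t_k = 18*(-k - 4)/(k**4 + 16*k**3 + 83*k**2 + 152*k + 84)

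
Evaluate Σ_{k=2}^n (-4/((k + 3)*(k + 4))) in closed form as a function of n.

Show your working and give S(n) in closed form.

Ratio r(k) = (k + 3)/(k + 5).
Factor: A=k + 3; B=k + 5; C=1.
Key eq: (k + 3)·f(k+1) = (k + 4)·f(k) + (1).
d = 1 from the (1,1,0) case.
A polynomial solution: f(k) = k/3.
So s_k = (B(k−1)f/C)·t_k = (k*(k + 4)/3)·t_k = -4*k/(3*k + 9).
Verify: -4/(k**2 + 7*k + 12) matches t_k.
s_(n+1) = 4*(-n - 1)/(3*(n + 4)) and s_(2) = -8/15, so S(n) = 4*(1 - n)/(5*(n + 4)).

S(n) = 4*(1 - n)/(5*(n + 4))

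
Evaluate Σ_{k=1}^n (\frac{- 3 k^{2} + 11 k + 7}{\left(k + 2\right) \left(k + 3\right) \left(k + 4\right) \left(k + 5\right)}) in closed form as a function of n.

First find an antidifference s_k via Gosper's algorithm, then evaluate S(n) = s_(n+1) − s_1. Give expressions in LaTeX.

S(n) = \frac{n \left(- n^{2} + 18 n + 33\right)}{10 \left(n^{3} + 12 n^{2} + 47 n + 60\right)}

The ratio is (k + 2)*(11*k - 3*(k + 1)**2 + 18)/((k + 6)*(-3*k**2 + 11*k + 7)).
A = k + 2, B = k + 6, C = k**2 - 11*k/3 - 7/3.
Need (k + 2)·f(k+1) − (k + 5)·f(k) = k**2 - 11*k/3 - 7/3.
deg f ≤ 3 (via 1,1,2).
Solving with deg f ≤ 3: f(k) = k*(k**2 - 63*k - 22)/72.
Get s_k = R·t_k = k*(-k**2 + 63*k + 22)/(24*(k + 2)*(k + 3)*(k + 4)) with R(k) = B(k−1)f(k)/C(k) = k*(k + 5)*(k**2 - 63*k - 22)/(24*(3*k**2 - 11*k - 7)).
Check: Δs_k = (-3*k**2 + 11*k + 7)/(k**4 + 14*k**3 + 71*k**2 + 154*k + 120). ✓
s_(n+1) = (-n**3 + 60*n**2 + 145*n + 84)/(24*(n**3 + 12*n**2 + 47*n + 60)) and s_(1) = 7/120, so S(n) = n*(-n**2 + 18*n + 33)/(10*(n**3 + 12*n**2 + 47*n + 60)).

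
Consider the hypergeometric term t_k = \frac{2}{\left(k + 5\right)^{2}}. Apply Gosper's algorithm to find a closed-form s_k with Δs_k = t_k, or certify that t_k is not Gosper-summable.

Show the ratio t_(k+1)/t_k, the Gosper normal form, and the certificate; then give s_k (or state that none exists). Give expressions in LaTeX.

The ratio is (k + 5)**2/(k + 6)**2.
Factor: A=k**2 + 10*k + 25; B=k**2 + 12*k + 36; C=1.
f must satisfy (k**2 + 10*k + 25)·f(k+1) − (k**2 + 10*k + 25)·f(k) = 1.
Bound: deg f ≤ 0.
Write f(k) = c0. Then LHS − RHS = -1, requiring -1 = 0: contradictory. No certificate.

no hypergeometric antidifference exists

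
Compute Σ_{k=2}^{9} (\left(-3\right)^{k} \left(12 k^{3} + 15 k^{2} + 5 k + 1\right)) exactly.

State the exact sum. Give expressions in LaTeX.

Step 1: r(k) = 3*(-12*k**3 - 51*k**2 - 71*k - 33)/(12*k**3 + 15*k**2 + 5*k + 1).
Gosper form: A/B · C(k+1)/C(k) with A=-3, B=1, C=k**3 + 5*k**2/4 + 5*k/12 + 1/12.
Solve (-3)·f(k+1) − (1)·f(k) = k**3 + 5*k**2/4 + 5*k/12 + 1/12.
d = 3 from the (0,0,3) case.
Solving with deg f ≤ 3: f(k) = -(k - 1)*(3*k**2 - 1)/12.
So s_k = (B(k−1)f/C)·t_k = (-(k - 1)*(3*k**2 - 1)/(12*k**3 + 15*k**2 + 5*k + 1))·t_k = (-3)**k*(-3*k**3 + 3*k**2 + k - 1).
Check: Δs_k = (-3)**k*(12*k**3 + 15*k**2 + 5*k + 1). ✓
Sum = s_(10) − s_(2); s_(10) = -158900859, s_(2) = -99 ⇒ -158900760.

Σ = -158900760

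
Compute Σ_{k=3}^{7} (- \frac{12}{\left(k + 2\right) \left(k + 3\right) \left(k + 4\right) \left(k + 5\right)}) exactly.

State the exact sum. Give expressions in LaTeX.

Σ = -37/2310

Ratio r(k) = (k + 2)/(k + 6).
Take A(k)=k + 2, B(k)=k + 6, C(k)=1.
f must satisfy (k + 2)·f(k+1) − (k + 5)·f(k) = 1.
d = 3 from the (1,1,0) case.
A polynomial solution: f(k) = k*(k**2 + 9*k + 26)/72.
R(k) = B(k−1)·f(k)/C(k) = k*(k + 5)*(k**2 + 9*k + 26)/72; s_k = R·t_k = k*(-k**2 - 9*k - 26)/(6*(k + 2)*(k + 3)*(k + 4)).
Verify: -12/(k**4 + 14*k**3 + 71*k**2 + 154*k + 120) matches t_k.
Evaluate s at k=8 and k=3: -9/55 and -31/210; difference -37/2310.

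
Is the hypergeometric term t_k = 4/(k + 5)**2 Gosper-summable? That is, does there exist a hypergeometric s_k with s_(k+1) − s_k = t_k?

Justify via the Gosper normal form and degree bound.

t_(k+1)/t_k = (k + 5)**2/(k + 6)**2.
Gosper form: A/B · C(k+1)/C(k) with A=k**2 + 10*k + 25, B=k**2 + 12*k + 36, C=1.
Need (k**2 + 10*k + 25)·f(k+1) − (k**2 + 10*k + 25)·f(k) = 1.
deg f ≤ 0 (via 2,2,0).
Put f(k) = c0: A·f(k+1) − B(k−1)·f(k) − C = -1; need -1 = 0 — inconsistent ⇒ no f, not summable.

No. Not Gosper-summable.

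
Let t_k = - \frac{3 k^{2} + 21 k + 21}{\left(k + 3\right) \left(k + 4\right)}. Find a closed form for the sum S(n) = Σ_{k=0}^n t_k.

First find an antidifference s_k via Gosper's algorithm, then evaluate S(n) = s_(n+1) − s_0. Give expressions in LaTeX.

S(n) = \frac{- 3 n^{2} - 10 n - 7}{n + 4}

t_(k+1)/t_k = (k + 3)*(7*k + (k + 1)**2 + 14)/((k + 5)*(k**2 + 7*k + 7)).
So A=k + 3 and B=k + 5, with C=k**2 + 7*k + 7.
Key eq: (k + 3)·f(k+1) = (k + 4)·f(k) + (k**2 + 7*k + 7).
deg f ≤ 2 (via 1,1,2).
Coefficient equations give f(k) = k*(3*k + 4)/3.
R(k) = B(k−1)·f(k)/C(k) = k*(k + 4)*(3*k + 4)/(3*(k**2 + 7*k + 7)); s_k = R·t_k = -k*(3*k + 4)/(k + 3).
Verify: 3*(-k**2 - 7*k - 7)/(k**2 + 7*k + 12) matches t_k.
s_(n+1) = (-3*n**2 - 10*n - 7)/(n + 4) and s_(0) = 0, so S(n) = (-3*n**2 - 10*n - 7)/(n + 4).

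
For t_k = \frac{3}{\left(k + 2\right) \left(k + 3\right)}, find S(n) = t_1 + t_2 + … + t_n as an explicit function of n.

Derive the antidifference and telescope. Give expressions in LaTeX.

t_(k+1)/t_k = (k + 2)/(k + 4).
So A=k + 2 and B=k + 4, with C=1.
Need (k + 2)·f(k+1) − (k + 3)·f(k) = 1.
d = 1 from the (1,1,0) case.
Solve for f: f(k) = k/2 (degree 1 ≤ 1).
R(k) = B(k−1)·f(k)/C(k) = k*(k + 3)/2; s_k = R·t_k = 3*k/(2*(k + 2)).
Δs = 3/(k**2 + 5*k + 6), as required.
s_(n+1) = 3*(n + 1)/(2*(n + 3)) and s_(1) = 1/2, so S(n) = n/(n + 3).

S(n) = \frac{n}{n + 3}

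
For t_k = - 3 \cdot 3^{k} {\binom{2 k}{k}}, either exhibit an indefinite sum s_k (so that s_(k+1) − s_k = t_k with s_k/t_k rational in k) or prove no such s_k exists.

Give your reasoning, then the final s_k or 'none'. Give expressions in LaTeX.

no hypergeometric antidifference exists

r(k) = 6*(2*k + 1)/(k + 1) after simplifying.
Factor: A=12*k + 6; B=k + 1; C=1.
f must satisfy (12*k + 6)·f(k+1) − (k)·f(k) = 1.
From deg A=1, deg B=1, deg C=0: d=-1.
Negative degree bound (-1): no f exists, t_k not Gosper-summable.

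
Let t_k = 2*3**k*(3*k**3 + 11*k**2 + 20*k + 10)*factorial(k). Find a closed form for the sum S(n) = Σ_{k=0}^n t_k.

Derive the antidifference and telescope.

Ratio r(k) = 3*(3*k**4 + 23*k**3 + 71*k**2 + 95*k + 44)/(3*k**3 + 11*k**2 + 20*k + 10).
Factor: A=3*k + 3; B=1; C=k**3 + 11*k**2/3 + 20*k/3 + 10/3.
Solve (3*k + 3)·f(k+1) − (1)·f(k) = k**3 + 11*k**2/3 + 20*k/3 + 10/3.
d = 2 from the (1,0,3) case.
Coefficient equations give f(k) = (k**2 + k + 2)/3.
R(k) = B(k−1)·f(k)/C(k) = (k**2 + k + 2)/(3*k**3 + 11*k**2 + 20*k + 10); s_k = R·t_k = 2*3**k*(k**2 + k + 2)*factorial(k).
Check: Δs_k = 2*3**k*(3*k**3 + 11*k**2 + 20*k + 10)*factorial(k). ✓
s_(n+1) = 6*3**n*(n**2 + 3*n + 4)*factorial(n + 1) and s_(0) = 4, so S(n) = 6*3**n*n**3*factorial(n) + 24*3**n*n**2*factorial(n) + 42*3**n*n*factorial(n) + 24*3**n*factorial(n) - 4.

S(n) = 6*3**n*n**3*factorial(n) + 24*3**n*n**2*factorial(n) + 42*3**n*n*factorial(n) + 24*3**n*factorial(n) - 4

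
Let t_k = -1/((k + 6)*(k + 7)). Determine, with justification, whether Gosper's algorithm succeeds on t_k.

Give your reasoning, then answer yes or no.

Yes. s_k = -k/(6*k + 36).

The ratio is (k + 6)/(k + 8).
Take A(k)=k + 6, B(k)=k + 8, C(k)=1.
Solve (k + 6)·f(k+1) − (k + 7)·f(k) = 1.
From deg A=1, deg B=1, deg C=0: d=1.
A polynomial solution: f(k) = k/6.
R(k) = B(k−1)·f(k)/C(k) = k*(k + 7)/6; s_k = R·t_k = -k/(6*k + 36).
s_(k+1) − s_k = -1/(k**2 + 13*k + 42) = t_k.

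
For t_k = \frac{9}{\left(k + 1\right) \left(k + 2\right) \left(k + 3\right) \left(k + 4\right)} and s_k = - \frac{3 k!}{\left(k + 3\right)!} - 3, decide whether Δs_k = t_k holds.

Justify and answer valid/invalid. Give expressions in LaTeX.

s_(k+1) = -3*factorial(k + 1)/factorial(k + 4) - 3
s_(k+1) − s_k = 9/((k + 1)*(k + 2)*(k + 3)*(k + 4))
(s_(k+1) − s_k) − t_k = 0

Valid — Δs_k = t_k.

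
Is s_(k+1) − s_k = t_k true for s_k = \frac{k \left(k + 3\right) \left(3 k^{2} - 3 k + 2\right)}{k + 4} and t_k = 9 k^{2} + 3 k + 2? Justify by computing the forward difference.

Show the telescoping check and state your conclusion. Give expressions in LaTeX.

Invalid: residual \frac{2 \left(- 3 k^{3} - 21 k^{2} - 6 k - 4\right)}{k^{2} + 9 k + 20} ≠ 0.

s_(k+1) = -(k + 1)*(k + 4)*(3*k - 3*(k + 1)**2 + 1)/(k + 5)
s_(k+1) − s_k = (9*k**4 + 78*k**3 + 167*k**2 + 66*k + 32)/(k**2 + 9*k + 20)
(s_(k+1) − s_k) − t_k = 2*(-3*k**3 - 21*k**2 - 6*k - 4)/(k**2 + 9*k + 20)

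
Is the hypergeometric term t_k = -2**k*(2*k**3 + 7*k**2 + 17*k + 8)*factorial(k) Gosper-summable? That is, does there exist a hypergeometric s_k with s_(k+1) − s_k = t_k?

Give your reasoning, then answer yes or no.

The ratio is 2*(2*k**4 + 15*k**3 + 50*k**2 + 71*k + 34)/(2*k**3 + 7*k**2 + 17*k + 8).
So A=2*k + 2 and B=1, with C=k**3 + 7*k**2/2 + 17*k/2 + 4.
Need (2*k + 2)·f(k+1) − (1)·f(k) = k**3 + 7*k**2/2 + 17*k/2 + 4.
Degrees (1,0,3) ⇒ d ≤ 2.
Solving with deg f ≤ 2: f(k) = (k**2 + k + 4)/2.
So s_k = (B(k−1)f/C)·t_k = ((k**2 + k + 4)/(2*k**3 + 7*k**2 + 17*k + 8))·t_k = -2**k*(k**2 + k + 4)*factorial(k).
Verify: -2**k*(2*k**3 + 7*k**2 + 17*k + 8)*factorial(k) matches t_k.

Yes. s_k = -2**k*(k**2 + k + 4)*factorial(k).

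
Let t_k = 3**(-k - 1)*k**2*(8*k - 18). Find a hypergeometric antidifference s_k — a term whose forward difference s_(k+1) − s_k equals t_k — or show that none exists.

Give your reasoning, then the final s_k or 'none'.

r(k) = (k + 1)**2*(4*k - 5)/(3*k**2*(4*k - 9)) after simplifying.
So A=1/3 and B=1, with C=k**3 - 9*k**2/4.
Need (1/3)·f(k+1) − (1)·f(k) = k**3 - 9*k**2/4.
Degrees (0,0,3) ⇒ d ≤ 3.
Match coefficients ⇒ f(k) = -3*(4*k**3 - 3*k**2 + 3*k + 2)/8.
Certificate R = B(k−1)f/C = -3*(4*k**3 - 3*k**2 + 3*k + 2)/(2*k**2*(4*k - 9)) gives s_k = (-4*k**3 + 3*k**2 - 3*k - 2)/3**k.
Δs = 3**(-k - 1)*k**2*(8*k - 18), as required.

s_k = (-4*k**3 + 3*k**2 - 3*k - 2)/3**k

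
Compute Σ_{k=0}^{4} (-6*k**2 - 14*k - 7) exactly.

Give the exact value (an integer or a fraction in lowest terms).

Σ = -355

Step 1: r(k) = (6*k**2 + 26*k + 27)/(6*k**2 + 14*k + 7).
A = 1, B = 1, C = k**2 + 7*k/3 + 7/6.
Set up (1)·f(k+1) − (1)·f(k) − (k**2 + 7*k/3 + 7/6) = 0.
deg f ≤ 3 (via 0,0,2).
Coefficient equations give f(k) = k*(2*k**2 + 4*k + 1)/6.
So s_k = (B(k−1)f/C)·t_k = (k*(2*k**2 + 4*k + 1)/(6*k**2 + 14*k + 7))·t_k = k*(-2*k**2 - 4*k - 1).
s_(k+1) − s_k = -6*k**2 - 14*k - 7 = t_k.
Telescoping: Σ = s_(5) − s_(0) = -355 − (0) = -355.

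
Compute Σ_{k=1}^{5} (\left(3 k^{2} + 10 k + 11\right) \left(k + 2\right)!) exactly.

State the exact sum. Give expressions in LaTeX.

The ratio is (k + 3)*(10*k + 3*(k + 1)**2 + 21)/(3*k**2 + 10*k + 11).
Factor: A=k + 3; B=1; C=k**2 + 10*k/3 + 11/3.
Need (k + 3)·f(k+1) − (1)·f(k) = k**2 + 10*k/3 + 11/3.
From deg A=1, deg B=0, deg C=2: d=1.
Solve for f: f(k) = (3*k + 1)/3 (degree 1 ≤ 1).
So s_k = (B(k−1)f/C)·t_k = ((3*k + 1)/(3*k**2 + 10*k + 11))·t_k = (3*k + 1)*factorial(k + 2).
s_(k+1) − s_k = (3*k**2 + 10*k + 11)*factorial(k + 2) = t_k.
Evaluate s at k=6 and k=1: 766080 and 24; difference 766056.

Σ = 766056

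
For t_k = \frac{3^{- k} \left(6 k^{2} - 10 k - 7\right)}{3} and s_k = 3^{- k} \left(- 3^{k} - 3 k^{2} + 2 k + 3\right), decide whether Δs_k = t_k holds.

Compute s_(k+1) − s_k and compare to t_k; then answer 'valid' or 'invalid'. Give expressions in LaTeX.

s_(k+1) = (-3*3**k - 3*k**2 - 4*k + 2)/(3*3**k)
s_(k+1) − s_k = (6*k**2 - 10*k - 7)/(3*3**k)
(s_(k+1) − s_k) − t_k = 0

valid; difference matches t_k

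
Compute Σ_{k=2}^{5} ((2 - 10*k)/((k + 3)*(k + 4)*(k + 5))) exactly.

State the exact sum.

Ratio r(k) = (k + 3)*(5*k + 4)/((k + 6)*(5*k - 1)).
So A=k + 3 and B=k + 6, with C=k - 1/5.
Need (k + 3)·f(k+1) − (k + 5)·f(k) = k - 1/5.
d = 2 from the (1,1,1) case.
A polynomial solution: f(k) = k*(7*k - 11)/60.
Get s_k = R·t_k = -k*(7*k - 11)/(6*(k + 3)*(k + 4)) with R(k) = B(k−1)f(k)/C(k) = k*(k + 5)*(7*k - 11)/(12*(5*k - 1)).
s_(k+1) − s_k = 2*(1 - 5*k)/(k**3 + 12*k**2 + 47*k + 60) = t_k.
Telescoping: Σ = s_(6) − s_(2) = -31/90 − (-1/30) = -14/45.

Σ = -14/45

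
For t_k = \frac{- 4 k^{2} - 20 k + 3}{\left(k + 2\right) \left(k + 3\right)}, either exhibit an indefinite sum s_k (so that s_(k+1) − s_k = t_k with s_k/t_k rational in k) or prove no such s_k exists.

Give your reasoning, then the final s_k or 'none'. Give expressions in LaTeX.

s_k = \frac{k \left(11 - 8 k\right)}{2 \left(k + 2\right)}

r(k) = (k + 2)*(20*k + 4*(k + 1)**2 + 17)/((k + 4)*(4*k**2 + 20*k - 3)) after simplifying.
Gosper form: A/B · C(k+1)/C(k) with A=k + 2, B=k + 4, C=k**2 + 5*k - 3/4.
Key eq: (k + 2)·f(k+1) = (k + 3)·f(k) + (k**2 + 5*k - 3/4).
Degrees (1,1,2) ⇒ d ≤ 2.
Match coefficients ⇒ f(k) = k*(8*k - 11)/8.
So s_k = (B(k−1)f/C)·t_k = (k*(k + 3)*(8*k - 11)/(2*(4*k**2 + 20*k - 3)))·t_k = k*(11 - 8*k)/(2*(k + 2)).
Check: Δs_k = (-4*k**2 - 20*k + 3)/(k**2 + 5*k + 6). ✓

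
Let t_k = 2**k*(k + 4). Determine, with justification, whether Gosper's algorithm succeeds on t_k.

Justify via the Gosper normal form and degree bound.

Yes. s_k = 2**k*(k + 2).

t_(k+1)/t_k = 2*(k + 5)/(k + 4).
So A=2 and B=1, with C=k + 4.
Key eq: (2)·f(k+1) = (1)·f(k) + (k + 4).
Bound: deg f ≤ 1.
Match coefficients ⇒ f(k) = k + 2.
Certificate R = B(k−1)f/C = (k + 2)/(k + 4) gives s_k = 2**k*(k + 2).
Verify: 2**k*(k + 4) matches t_k.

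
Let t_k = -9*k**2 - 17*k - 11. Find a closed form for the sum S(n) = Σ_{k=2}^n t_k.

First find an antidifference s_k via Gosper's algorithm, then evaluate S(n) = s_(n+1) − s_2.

r(k) = (9*k**2 + 35*k + 37)/(9*k**2 + 17*k + 11) after simplifying.
Take A(k)=1, B(k)=1, C(k)=k**2 + 17*k/9 + 11/9.
f must satisfy (1)·f(k+1) − (1)·f(k) = k**2 + 17*k/9 + 11/9.
deg f ≤ 3 (via 0,0,2).
Solving with deg f ≤ 3: f(k) = k*(3*k**2 + 4*k + 4)/9.
R(k) = B(k−1)·f(k)/C(k) = k*(3*k**2 + 4*k + 4)/(9*k**2 + 17*k + 11); s_k = R·t_k = k*(-3*k**2 - 4*k - 4).
Check: Δs_k = -9*k**2 - 17*k - 11. ✓
Evaluate: s_(n+1) = -3*n**3 - 13*n**2 - 21*n - 11; subtract s_(2) = -48 ⇒ S(n) = -3*n**3 - 13*n**2 - 21*n + 37.

S(n) = -3*n**3 - 13*n**2 - 21*n + 37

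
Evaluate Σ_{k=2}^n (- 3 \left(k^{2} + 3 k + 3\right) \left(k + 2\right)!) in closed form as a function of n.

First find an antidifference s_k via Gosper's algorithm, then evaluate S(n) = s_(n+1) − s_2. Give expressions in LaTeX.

Step 1: r(k) = (k + 3)*(3*k + (k + 1)**2 + 6)/(k**2 + 3*k + 3).
Take A(k)=k + 3, B(k)=1, C(k)=k**2 + 3*k + 3.
Need (k + 3)·f(k+1) − (1)·f(k) = k**2 + 3*k + 3.
Degrees (1,0,2) ⇒ d ≤ 1.
Coefficient equations give f(k) = k.
So s_k = (B(k−1)f/C)·t_k = (k/(k**2 + 3*k + 3))·t_k = -3*k*factorial(k + 2).
Check: Δs_k = -3*(k**2 + 3*k + 3)*factorial(k + 2). ✓
Evaluate: s_(n+1) = -3*(n + 1)*factorial(n + 3); subtract s_(2) = -144 ⇒ S(n) = -3*n*factorial(n + 3) - 3*factorial(n + 3) + 144.

S(n) = - 3 n \left(n + 3\right)! - 3 \left(n + 3\right)! + 144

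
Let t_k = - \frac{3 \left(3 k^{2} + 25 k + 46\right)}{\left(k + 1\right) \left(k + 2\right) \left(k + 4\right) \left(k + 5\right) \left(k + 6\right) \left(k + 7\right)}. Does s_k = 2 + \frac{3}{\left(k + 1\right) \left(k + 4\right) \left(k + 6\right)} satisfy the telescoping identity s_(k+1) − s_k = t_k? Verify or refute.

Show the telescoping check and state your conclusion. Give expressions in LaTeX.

Valid: the claim telescopes to t_k.

s_(k+1) = 2 + 3/((k + 2)*(k + 5)*(k + 7))
s_(k+1) − s_k = 3/((k + 2)*(k + 5)*(k + 7)) - 3/((k + 1)*(k + 4)*(k + 6))
(s_(k+1) − s_k) − t_k = 0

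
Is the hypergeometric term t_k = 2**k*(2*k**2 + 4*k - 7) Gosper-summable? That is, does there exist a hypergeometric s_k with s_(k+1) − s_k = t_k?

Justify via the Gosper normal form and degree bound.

Yes. s_k = 2**k*(2*k**2 - 4*k - 3).

The ratio is 2*(2*k**2 + 8*k - 1)/(2*k**2 + 4*k - 7).
Gosper form: A/B · C(k+1)/C(k) with A=2, B=1, C=k**2 + 2*k - 7/2.
Key eq: (2)·f(k+1) = (1)·f(k) + (k**2 + 2*k - 7/2).
Degrees (0,0,2) ⇒ d ≤ 2.
Solving with deg f ≤ 2: f(k) = (2*k**2 - 4*k - 3)/2.
So s_k = (B(k−1)f/C)·t_k = ((2*k**2 - 4*k - 3)/(2*k**2 + 4*k - 7))·t_k = 2**k*(2*k**2 - 4*k - 3).
Check: Δs_k = 2**k*(2*k**2 + 4*k - 7). ✓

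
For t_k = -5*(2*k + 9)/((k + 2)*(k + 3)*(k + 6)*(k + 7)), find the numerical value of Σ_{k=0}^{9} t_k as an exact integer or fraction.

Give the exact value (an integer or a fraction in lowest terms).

Σ = -25/64

Step 1: r(k) = (k + 2)*(k + 6)*(2*k + 11)/((k + 4)*(k + 8)*(2*k + 9)).
Normal form (A,B,C) = (k + 2, k + 8, k**3 + 27*k**2/2 + 121*k/2 + 90).
Key eq: (k + 2)·f(k+1) = (k + 7)·f(k) + (k**3 + 27*k**2/2 + 121*k/2 + 90).
From deg A=1, deg B=1, deg C=3: d=5.
Match coefficients ⇒ f(k) = k*(k + 3)*(k + 4)*(k + 5)*(k + 8)/24.
Get s_k = R·t_k = 5*k*(-k - 8)/(12*(k**2 + 8*k + 12)) with R(k) = B(k−1)f(k)/C(k) = k*(k + 3)*(k + 7)*(k + 8)/(12*(2*k + 9)).
Check: Δs_k = 5*(-2*k - 9)/(k**4 + 18*k**3 + 113*k**2 + 288*k + 252). ✓
Evaluate s at k=10 and k=0: -25/64 and 0; difference -25/64.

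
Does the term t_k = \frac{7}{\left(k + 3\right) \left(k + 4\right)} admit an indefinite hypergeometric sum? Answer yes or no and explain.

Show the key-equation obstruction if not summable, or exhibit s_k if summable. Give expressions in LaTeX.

Yes. s_k = \frac{7 k}{3 \left(k + 3\right)}.

r(k) = (k + 3)/(k + 5) after simplifying.
Take A(k)=k + 3, B(k)=k + 5, C(k)=1.
Set up (k + 3)·f(k+1) − (k + 4)·f(k) − (1) = 0.
Bound: deg f ≤ 1.
A polynomial solution: f(k) = k/3.
Then R = B(k−1)f/C = k*(k + 4)/3, so s_k = R(k)·t_k = 7*k/(3*(k + 3)).
Check: Δs_k = 7/(k**2 + 7*k + 12). ✓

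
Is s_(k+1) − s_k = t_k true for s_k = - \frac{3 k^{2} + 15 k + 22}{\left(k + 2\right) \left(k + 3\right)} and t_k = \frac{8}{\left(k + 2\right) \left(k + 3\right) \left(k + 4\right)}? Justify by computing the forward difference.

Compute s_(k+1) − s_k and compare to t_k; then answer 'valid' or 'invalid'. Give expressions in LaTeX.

s_(k+1) = (-15*k - 3*(k + 1)**2 - 37)/((k + 3)*(k + 4))
s_(k+1) − s_k = 8/(k**3 + 9*k**2 + 26*k + 24)
(s_(k+1) − s_k) − t_k = 0

Valid: the claim telescopes to t_k.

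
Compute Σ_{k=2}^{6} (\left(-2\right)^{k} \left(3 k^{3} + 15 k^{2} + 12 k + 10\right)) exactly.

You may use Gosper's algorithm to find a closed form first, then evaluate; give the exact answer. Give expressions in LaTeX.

Σ = 61256

Compute t_(k+1)/t_k: get 2*(-3*k**3 - 24*k**2 - 51*k - 40)/(3*k**3 + 15*k**2 + 12*k + 10).
So A=-2 and B=1, with C=k**3 + 5*k**2 + 4*k + 10/3.
f must satisfy (-2)·f(k+1) − (1)·f(k) = k**3 + 5*k**2 + 4*k + 10/3.
d = 3 from the (0,0,3) case.
A polynomial solution: f(k) = -(k**3 + 3*k**2 - 2*k + 2)/3.
R(k) = B(k−1)·f(k)/C(k) = -(k**3 + 3*k**2 - 2*k + 2)/(3*k**3 + 15*k**2 + 12*k + 10); s_k = R·t_k = (-2)**k*(-k**3 - 3*k**2 + 2*k - 2).
Verify: (-2)**k*(3*k**3 + 15*k**2 + 12*k + 10) matches t_k.
Sum = s_(7) − s_(2); s_(7) = 61184, s_(2) = -72 ⇒ 61256.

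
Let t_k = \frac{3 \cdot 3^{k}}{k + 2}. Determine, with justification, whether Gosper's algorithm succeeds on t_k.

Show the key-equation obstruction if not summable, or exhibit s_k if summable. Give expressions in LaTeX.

No; the degree bound rules out any f.

Compute t_(k+1)/t_k: get 3*(k + 2)/(k + 3).
Gosper form: A/B · C(k+1)/C(k) with A=3*k + 6, B=k + 3, C=1.
Need (3*k + 6)·f(k+1) − (k + 2)·f(k) = 1.
Degrees (1,1,0) ⇒ d ≤ -1.
deg f ≤ -1 is impossible — no certificate.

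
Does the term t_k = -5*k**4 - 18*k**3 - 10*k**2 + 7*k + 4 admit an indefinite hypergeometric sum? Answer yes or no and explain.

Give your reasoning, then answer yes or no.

Step 1: r(k) = (5*k**4 + 38*k**3 + 94*k**2 + 87*k + 22)/(5*k**4 + 18*k**3 + 10*k**2 - 7*k - 4).
So A=1 and B=1, with C=k**4 + 18*k**3/5 + 2*k**2 - 7*k/5 - 4/5.
Need (1)·f(k+1) − (1)·f(k) = k**4 + 18*k**3/5 + 2*k**2 - 7*k/5 - 4/5.
Degrees (0,0,4) ⇒ d ≤ 5.
Solving with deg f ≤ 5: f(k) = k*(k + 1)*(k**3 + k**2 - 5*k + 1)/5.
R(k) = B(k−1)·f(k)/C(k) = k*(k**3 + k**2 - 5*k + 1)/(5*k**3 + 13*k**2 - 3*k - 4); s_k = R·t_k = k*(-k**4 - 2*k**3 + 4*k**2 + 4*k - 1).
Check: Δs_k = -5*k**4 - 18*k**3 - 10*k**2 + 7*k + 4. ✓

Yes. s_k = k*(-k**4 - 2*k**3 + 4*k**2 + 4*k - 1).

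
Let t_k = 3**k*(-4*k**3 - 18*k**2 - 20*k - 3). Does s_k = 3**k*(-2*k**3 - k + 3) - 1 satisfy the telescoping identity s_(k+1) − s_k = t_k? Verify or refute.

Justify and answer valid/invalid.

s_(k+1) = 3**(k + 1)*(-k - 2*(k + 1)**3 + 2) - 1
s_(k+1) − s_k = 3**k*(2*k**3 - 2*k - 6*(k + 1)**3 + 3)
(s_(k+1) − s_k) − t_k = 0

valid; difference matches t_k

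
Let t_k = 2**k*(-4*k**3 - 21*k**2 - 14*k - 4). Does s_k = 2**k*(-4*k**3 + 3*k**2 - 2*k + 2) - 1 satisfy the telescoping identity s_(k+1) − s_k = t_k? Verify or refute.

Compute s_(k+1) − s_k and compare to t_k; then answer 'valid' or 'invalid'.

valid; difference matches t_k

s_(k+1) = 2**(k + 1)*(-2*k - 4*(k + 1)**3 + 3*(k + 1)**2) - 1
s_(k+1) − s_k = 2**k*(-4*k**3 - 21*k**2 - 14*k - 4)
(s_(k+1) − s_k) − t_k = 0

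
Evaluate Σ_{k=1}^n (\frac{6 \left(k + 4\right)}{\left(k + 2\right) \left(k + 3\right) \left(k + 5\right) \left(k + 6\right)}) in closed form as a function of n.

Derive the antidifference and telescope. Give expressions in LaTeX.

t_(k+1)/t_k = (k + 2)*(k + 5)**2/((k + 4)**2*(k + 7)).
A = k + 2, B = k + 7, C = k**2 + 8*k + 16.
Set up (k + 2)·f(k+1) − (k + 6)·f(k) − (k**2 + 8*k + 16) = 0.
From deg A=1, deg B=1, deg C=2: d=4.
A polynomial solution: f(k) = k*(k + 3)*(k + 4)*(k + 7)/20.
Certificate R = B(k−1)f/C = k*(k + 3)*(k + 6)*(k + 7)/(20*(k + 4)) gives s_k = 3*k*(k + 7)/(10*(k**2 + 7*k + 10)).
Check: Δs_k = 6*(k + 4)/(k**4 + 16*k**3 + 91*k**2 + 216*k + 180). ✓
Evaluate: s_(n+1) = 3*(n**2 + 9*n + 8)/(10*(n**2 + 9*n + 18)); subtract s_(1) = 2/15 ⇒ S(n) = n*(n + 9)/(6*(n**2 + 9*n + 18)).

S(n) = \frac{n \left(n + 9\right)}{6 \left(n^{2} + 9 n + 18\right)}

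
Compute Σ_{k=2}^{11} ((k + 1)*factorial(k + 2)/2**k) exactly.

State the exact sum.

Compute t_(k+1)/t_k: get (k + 2)*(k + 3)/(2*(k + 1)).
Normal form (A,B,C) = (k/2 + 3/2, 1, k + 1).
Solve (k/2 + 3/2)·f(k+1) − (1)·f(k) = k + 1.
From deg A=1, deg B=0, deg C=1: d=0.
Solving with deg f ≤ 0: f(k) = 2.
Certificate R = B(k−1)f/C = 2/(k + 1) gives s_k = 2**(1 - k)*factorial(k + 2).
s_(k+1) − s_k = (k + 1)*factorial(k + 2)/2**k = t_k.
Σ_(k=2)^(11) t_k = s_(12) − s_(2) = 42567525 − (12) = 42567513.

Σ = 42567513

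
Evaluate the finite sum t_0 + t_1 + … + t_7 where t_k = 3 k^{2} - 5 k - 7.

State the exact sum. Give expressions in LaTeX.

Compute t_(k+1)/t_k: get (3*k**2 + k - 9)/(3*k**2 - 5*k - 7).
Normal form (A,B,C) = (1, 1, k**2 - 5*k/3 - 7/3).
f must satisfy (1)·f(k+1) − (1)·f(k) = k**2 - 5*k/3 - 7/3.
Bound: deg f ≤ 3.
A polynomial solution: f(k) = k*(k**2 - 4*k - 4)/3.
Certificate R = B(k−1)f/C = k*(k**2 - 4*k - 4)/(3*k**2 - 5*k - 7) gives s_k = k*(k**2 - 4*k - 4).
Δs = 3*k**2 - 5*k - 7, as required.
Telescoping: Σ = s_(8) − s_(0) = 224 − (0) = 224.

Σ = 224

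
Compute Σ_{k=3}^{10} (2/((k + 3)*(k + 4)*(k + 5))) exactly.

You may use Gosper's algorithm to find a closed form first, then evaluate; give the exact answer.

Σ = 2/105

Step 1: r(k) = (k + 3)/(k + 6).
Take A(k)=k + 3, B(k)=k + 6, C(k)=1.
Key eq: (k + 3)·f(k+1) = (k + 5)·f(k) + (1).
Bound: deg f ≤ 2.
Match coefficients ⇒ f(k) = k*(k + 7)/24.
Certificate R = B(k−1)f/C = k*(k + 5)*(k + 7)/24 gives s_k = k*(k + 7)/(12*(k + 3)*(k + 4)).
s_(k+1) − s_k = 2/(k**3 + 12*k**2 + 47*k + 60) = t_k.
Sum = s_(11) − s_(3); s_(11) = 11/140, s_(3) = 5/84 ⇒ 2/105.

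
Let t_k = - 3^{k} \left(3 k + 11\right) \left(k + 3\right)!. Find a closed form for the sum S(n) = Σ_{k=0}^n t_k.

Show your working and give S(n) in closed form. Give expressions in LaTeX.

S(n) = - 3 \cdot 3^{n} \left(n + 4\right)! + 6

r(k) = 3*(k + 4)*(3*k + 14)/(3*k + 11) after simplifying.
Take A(k)=3*k + 12, B(k)=1, C(k)=k + 11/3.
Need (3*k + 12)·f(k+1) − (1)·f(k) = k + 11/3.
d = 0 from the (1,0,1) case.
Match coefficients ⇒ f(k) = 1/3.
Get s_k = R·t_k = -3**k*factorial(k + 3) with R(k) = B(k−1)f(k)/C(k) = 1/(3*k + 11).
Δs = -3**k*(3*k + 11)*factorial(k + 3), as required.
Telescope: S(n) = s_(n+1) − s_(0) = -3**(n + 1)*factorial(n + 4) − (-6) = -3*3**n*factorial(n + 4) + 6.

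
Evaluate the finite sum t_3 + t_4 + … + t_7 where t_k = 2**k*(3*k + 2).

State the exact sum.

Σ = 5080

Step 1: r(k) = 2*(3*k + 5)/(3*k + 2).
Factor: A=2; B=1; C=k + 2/3.
Solve (2)·f(k+1) − (1)·f(k) = k + 2/3.
Degrees (0,0,1) ⇒ d ≤ 1.
Match coefficients ⇒ f(k) = (3*k - 4)/3.
Certificate R = B(k−1)f/C = (3*k - 4)/(3*k + 2) gives s_k = 2**k*(3*k - 4).
Verify: 2**k*(3*k + 2) matches t_k.
Σ_(k=3)^(7) t_k = s_(8) − s_(3) = 5120 − (40) = 5080.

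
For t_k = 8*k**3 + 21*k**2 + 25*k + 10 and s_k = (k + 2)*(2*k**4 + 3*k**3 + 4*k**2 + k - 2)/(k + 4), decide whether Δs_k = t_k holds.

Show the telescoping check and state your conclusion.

Invalid: residual 2*(-6*k**4 - 50*k**3 - 105*k**2 - 109*k - 42)/(k**2 + 9*k + 20) ≠ 0.

s_(k+1) = (2*k**5 + 17*k**4 + 58*k**3 + 101*k**2 + 86*k + 24)/(k + 5)
s_(k+1) − s_k = (8*k**5 + 81*k**4 + 274*k**3 + 445*k**2 + 372*k + 116)/(k**2 + 9*k + 20)
(s_(k+1) − s_k) − t_k = 2*(-6*k**4 - 50*k**3 - 105*k**2 - 109*k - 42)/(k**2 + 9*k + 20)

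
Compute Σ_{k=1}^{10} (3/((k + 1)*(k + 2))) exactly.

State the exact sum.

The ratio is (k + 1)/(k + 3).
Take A(k)=k + 1, B(k)=k + 3, C(k)=1.
Solve (k + 1)·f(k+1) − (k + 2)·f(k) = 1.
d = 1 from the (1,1,0) case.
Solving with deg f ≤ 1: f(k) = k.
Then R = B(k−1)f/C = k*(k + 2), so s_k = R(k)·t_k = 3*k/(k + 1).
Verify: 3/(k**2 + 3*k + 2) matches t_k.
Evaluate s at k=11 and k=1: 11/4 and 3/2; difference 5/4.

Σ = 5/4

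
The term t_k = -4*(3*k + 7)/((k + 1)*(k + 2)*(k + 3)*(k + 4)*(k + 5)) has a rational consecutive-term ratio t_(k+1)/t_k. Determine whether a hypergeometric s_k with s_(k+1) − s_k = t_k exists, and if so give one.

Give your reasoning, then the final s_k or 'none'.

The ratio is (k + 1)*(3*k + 10)/((k + 6)*(3*k + 7)).
A = k + 1, B = k + 6, C = k + 7/3.
f must satisfy (k + 1)·f(k+1) − (k + 5)·f(k) = k + 7/3.
Degrees (1,1,1) ⇒ d ≤ 4.
A polynomial solution: f(k) = k*(k + 2)*(k**2 + 8*k + 19)/36.
R(k) = B(k−1)·f(k)/C(k) = k*(k + 2)*(k + 5)*(k**2 + 8*k + 19)/(12*(3*k + 7)); s_k = R·t_k = k*(-k**2 - 8*k - 19)/(3*(k**3 + 8*k**2 + 19*k + 12)).
Check: Δs_k = 4*(-3*k - 7)/(k**5 + 15*k**4 + 85*k**3 + 225*k**2 + 274*k + 120). ✓

s_k = k*(-k**2 - 8*k - 19)/(3*(k**3 + 8*k**2 + 19*k + 12))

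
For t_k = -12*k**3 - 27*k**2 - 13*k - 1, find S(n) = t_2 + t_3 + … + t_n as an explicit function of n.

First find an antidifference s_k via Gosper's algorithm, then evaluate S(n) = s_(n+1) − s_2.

t_(k+1)/t_k = (12*k**3 + 63*k**2 + 103*k + 53)/(12*k**3 + 27*k**2 + 13*k + 1).
Take A(k)=1, B(k)=1, C(k)=k**3 + 9*k**2/4 + 13*k/12 + 1/12.
Key eq: (1)·f(k+1) = (1)·f(k) + (k**3 + 9*k**2/4 + 13*k/12 + 1/12).
d = 4 from the (0,0,3) case.
A polynomial solution: f(k) = k*(3*k**3 + 3*k**2 - 4*k - 1)/12.
Certificate R = B(k−1)f/C = k*(3*k**3 + 3*k**2 - 4*k - 1)/(12*k**3 + 27*k**2 + 13*k + 1) gives s_k = k*(-3*k**3 - 3*k**2 + 4*k + 1).
Verify: -12*k**3 - 27*k**2 - 13*k - 1 matches t_k.
Evaluate: s_(n+1) = -3*n**4 - 15*n**3 - 23*n**2 - 12*n - 1; subtract s_(2) = -54 ⇒ S(n) = -3*n**4 - 15*n**3 - 23*n**2 - 12*n + 53.

S(n) = -3*n**4 - 15*n**3 - 23*n**2 - 12*n + 53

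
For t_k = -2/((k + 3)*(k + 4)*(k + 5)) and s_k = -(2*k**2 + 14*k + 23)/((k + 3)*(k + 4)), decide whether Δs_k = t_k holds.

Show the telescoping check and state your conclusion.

s_(k+1) = (-14*k - 2*(k + 1)**2 - 37)/((k + 4)*(k + 5))
s_(k+1) − s_k = -2/(k**3 + 12*k**2 + 47*k + 60)
(s_(k+1) − s_k) − t_k = 0

valid; difference matches t_k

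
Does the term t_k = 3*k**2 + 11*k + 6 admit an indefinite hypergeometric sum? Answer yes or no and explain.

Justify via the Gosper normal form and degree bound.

Compute t_(k+1)/t_k: get (3*k**2 + 17*k + 20)/(3*k**2 + 11*k + 6).
A = 1, B = 1, C = k**2 + 11*k/3 + 2.
Set up (1)·f(k+1) − (1)·f(k) − (k**2 + 11*k/3 + 2) = 0.
deg f ≤ 3 (via 0,0,2).
Match coefficients ⇒ f(k) = k*(k**2 + 4*k + 1)/3.
Then R = B(k−1)f/C = k*(k**2 + 4*k + 1)/((k + 3)*(3*k + 2)), so s_k = R(k)·t_k = k*(k**2 + 4*k + 1).
Verify: 3*k**2 + 11*k + 6 matches t_k.

Yes. s_k = k*(k**2 + 4*k + 1).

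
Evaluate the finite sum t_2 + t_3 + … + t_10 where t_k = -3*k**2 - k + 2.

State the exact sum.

Σ = -1188

t_(k+1)/t_k = (k + 3*(k + 1)**2 - 1)/(3*k**2 + k - 2).
Factor: A=1; B=1; C=k**2 + k/3 - 2/3.
Key eq: (1)·f(k+1) = (1)·f(k) + (k**2 + k/3 - 2/3).
deg f ≤ 3 (via 0,0,2).
Solve for f: f(k) = k*(k - 2)*(k + 1)/3 (degree 3 ≤ 3).
R(k) = B(k−1)·f(k)/C(k) = k*(k - 2)/(3*k - 2); s_k = R·t_k = k*(-k**2 + k + 2).
Δs = -3*k**2 - k + 2, as required.
Telescoping: Σ = s_(11) − s_(2) = -1188 − (0) = -1188.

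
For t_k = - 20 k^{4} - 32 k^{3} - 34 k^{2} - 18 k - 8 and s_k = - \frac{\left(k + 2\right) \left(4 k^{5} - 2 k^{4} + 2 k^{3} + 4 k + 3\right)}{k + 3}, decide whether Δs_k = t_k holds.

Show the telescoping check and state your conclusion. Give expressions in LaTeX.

Invalid: residual \frac{16 k^{5} + 94 k^{4} + 128 k^{3} + 120 k^{2} + 58 k + 21}{k^{2} + 7 k + 12} ≠ 0.

s_(k+1) = -(k + 3)*(4*k + 4*(k + 1)**5 - 2*(k + 1)**4 + 2*(k + 1)**3 + 7)/(k + 4)
s_(k+1) − s_k = (-20*k**6 - 156*k**5 - 404*k**4 - 512*k**3 - 422*k**2 - 214*k - 75)/(k**2 + 7*k + 12)
(s_(k+1) − s_k) − t_k = (16*k**5 + 94*k**4 + 128*k**3 + 120*k**2 + 58*k + 21)/(k**2 + 7*k + 12)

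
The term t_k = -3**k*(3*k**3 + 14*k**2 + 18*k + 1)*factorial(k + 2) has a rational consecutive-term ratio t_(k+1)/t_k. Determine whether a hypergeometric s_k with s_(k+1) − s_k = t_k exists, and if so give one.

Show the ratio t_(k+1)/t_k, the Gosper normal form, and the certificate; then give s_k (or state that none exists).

Compute t_(k+1)/t_k: get 3*(3*k**4 + 32*k**3 + 124*k**2 + 201*k + 108)/(3*k**3 + 14*k**2 + 18*k + 1).
Gosper form: A/B · C(k+1)/C(k) with A=3*k + 9, B=1, C=k**3 + 14*k**2/3 + 6*k + 1/3.
Need (3*k + 9)·f(k+1) − (1)·f(k) = k**3 + 14*k**2/3 + 6*k + 1/3.
From deg A=1, deg B=0, deg C=3: d=2.
Coefficient equations give f(k) = (k - 1)*(k + 1)/3.
Certificate R = B(k−1)f/C = (k - 1)*(k + 1)/(3*k**3 + 14*k**2 + 18*k + 1) gives s_k = -3**k*(k - 1)*(k + 1)*factorial(k + 2).
Check: Δs_k = -3**k*(3*k**3 + 14*k**2 + 18*k + 1)*factorial(k + 2). ✓

s_k = -3**k*(k - 1)*(k + 1)*factorial(k + 2)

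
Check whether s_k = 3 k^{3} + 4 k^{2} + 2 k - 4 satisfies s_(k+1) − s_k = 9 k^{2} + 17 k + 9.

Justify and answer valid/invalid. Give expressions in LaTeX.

s_(k+1) = 3*k**3 + 13*k**2 + 19*k + 5
s_(k+1) − s_k = 9*k**2 + 17*k + 9
(s_(k+1) − s_k) − t_k = 0

Valid: the claim telescopes to t_k.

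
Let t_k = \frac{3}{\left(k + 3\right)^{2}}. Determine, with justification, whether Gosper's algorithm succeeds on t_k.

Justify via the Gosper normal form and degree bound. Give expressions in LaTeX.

t_(k+1)/t_k = (k + 3)**2/(k + 4)**2.
Gosper form: A/B · C(k+1)/C(k) with A=k**2 + 6*k + 9, B=k**2 + 8*k + 16, C=1.
Solve (k**2 + 6*k + 9)·f(k+1) − (k**2 + 6*k + 9)·f(k) = 1.
deg f ≤ 0 (via 2,2,0).
Write f(k) = c0. Then LHS − RHS = -1, requiring -1 = 0: contradictory. No certificate.

No — the linear system for f has no solution.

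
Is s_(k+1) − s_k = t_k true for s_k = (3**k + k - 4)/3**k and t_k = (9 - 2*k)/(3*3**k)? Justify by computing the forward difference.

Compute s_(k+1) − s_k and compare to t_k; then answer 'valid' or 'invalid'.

s_(k+1) = (3*3**k + k - 3)/(3*3**k)
s_(k+1) − s_k = (9 - 2*k)/(3*3**k)
(s_(k+1) − s_k) − t_k = 0

Valid — Δs_k = t_k.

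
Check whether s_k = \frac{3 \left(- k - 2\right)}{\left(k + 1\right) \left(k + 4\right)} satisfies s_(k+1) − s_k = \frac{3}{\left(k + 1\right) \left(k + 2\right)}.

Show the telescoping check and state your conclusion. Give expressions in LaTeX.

s_(k+1) = 3*(-k - 3)/((k + 2)*(k + 5))
s_(k+1) − s_k = 3*(k**2 + 5*k + 8)/(k**4 + 12*k**3 + 49*k**2 + 78*k + 40)
(s_(k+1) − s_k) − t_k = 12*(-k - 3)/(k**4 + 12*k**3 + 49*k**2 + 78*k + 40)

Invalid: residual \frac{12 \left(- k - 3\right)}{k^{4} + 12 k^{3} + 49 k^{2} + 78 k + 40} ≠ 0.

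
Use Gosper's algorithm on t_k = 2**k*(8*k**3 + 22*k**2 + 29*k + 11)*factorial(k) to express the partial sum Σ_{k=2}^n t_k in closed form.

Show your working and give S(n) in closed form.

S(n) = 8*2**n*n**3*factorial(n) + 26*2**n*n**2*factorial(n) + 30*2**n*n*factorial(n) + 12*2**n*factorial(n) - 152

r(k) = 2*(8*k**4 + 54*k**3 + 143*k**2 + 167*k + 70)/(8*k**3 + 22*k**2 + 29*k + 11) after simplifying.
Take A(k)=2*k + 2, B(k)=1, C(k)=k**3 + 11*k**2/4 + 29*k/8 + 11/8.
Set up (2*k + 2)·f(k+1) − (1)·f(k) − (k**3 + 11*k**2/4 + 29*k/8 + 11/8) = 0.
deg f ≤ 2 (via 1,0,3).
A polynomial solution: f(k) = (4*k**2 + k + 1)/8.
Then R = B(k−1)f/C = (4*k**2 + k + 1)/(8*k**3 + 22*k**2 + 29*k + 11), so s_k = R(k)·t_k = 2**k*(4*k**2 + k + 1)*factorial(k).
Check: Δs_k = 2**k*(8*k**3 + 22*k**2 + 29*k + 11)*factorial(k). ✓
Evaluate: s_(n+1) = 2**(n + 1)*(4*n**2 + 9*n + 6)*factorial(n + 1); subtract s_(2) = 152 ⇒ S(n) = 8*2**n*n**3*factorial(n) + 26*2**n*n**2*factorial(n) + 30*2**n*n*factorial(n) + 12*2**n*factorial(n) - 152.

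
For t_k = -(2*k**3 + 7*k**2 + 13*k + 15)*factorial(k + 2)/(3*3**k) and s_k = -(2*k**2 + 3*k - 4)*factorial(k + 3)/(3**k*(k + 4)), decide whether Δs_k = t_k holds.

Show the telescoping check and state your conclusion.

s_(k+1) = -(2*k**2 + 7*k + 1)*factorial(k + 4)/(3*3**k*(k + 5))
s_(k+1) − s_k = -(2*k**4 + 17*k**3 + 50*k**2 + 87*k + 76)*factorial(k + 3)/(3*3**k*(k + 4)*(k + 5))
(s_(k+1) − s_k) − t_k = (2*k**4 + 15*k**3 + 35*k**2 + 58*k + 72)*factorial(k + 2)/(3*3**k*(k + 4)*(k + 5))

Invalid: residual (2*k**4 + 15*k**3 + 35*k**2 + 58*k + 72)*factorial(k + 2)/(3*3**k*(k + 4)*(k + 5)) ≠ 0.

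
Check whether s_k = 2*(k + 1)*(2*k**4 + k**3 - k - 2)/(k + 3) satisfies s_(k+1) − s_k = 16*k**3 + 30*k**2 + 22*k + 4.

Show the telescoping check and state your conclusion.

s_(k+1) = -2*(k + 2)*(k - 2*(k + 1)**4 - (k + 1)**3 + 3)/(k + 4)
s_(k+1) − s_k = 2*(8*k**5 + 59*k**4 + 136*k**3 + 147*k**2 + 74*k + 8)/(k**2 + 7*k + 12)
(s_(k+1) − s_k) − t_k = 8*(-3*k**4 - 19*k**3 - 28*k**2 - 18*k - 4)/(k**2 + 7*k + 12)

Invalid: residual 8*(-3*k**4 - 19*k**3 - 28*k**2 - 18*k - 4)/(k**2 + 7*k + 12) ≠ 0.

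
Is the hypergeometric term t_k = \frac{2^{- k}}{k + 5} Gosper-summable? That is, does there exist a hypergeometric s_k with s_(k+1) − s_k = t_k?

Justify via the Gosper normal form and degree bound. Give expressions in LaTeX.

Ratio r(k) = (k + 5)/(2*(k + 6)).
Factor: A=k/2 + 5/2; B=k + 6; C=1.
Set up (k/2 + 5/2)·f(k+1) − (k + 5)·f(k) − (1) = 0.
Degrees (1,1,0) ⇒ d ≤ -1.
Bound -1 < 0, so the key equation has no polynomial solution.

No; the degree bound rules out any f.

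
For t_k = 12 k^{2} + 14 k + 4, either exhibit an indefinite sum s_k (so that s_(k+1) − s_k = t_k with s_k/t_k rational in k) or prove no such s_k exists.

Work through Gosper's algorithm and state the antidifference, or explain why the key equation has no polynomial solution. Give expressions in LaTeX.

Compute t_(k+1)/t_k: get (6*k**2 + 19*k + 15)/(6*k**2 + 7*k + 2).
A = 1, B = 1, C = k**2 + 7*k/6 + 1/3.
Key eq: (1)·f(k+1) = (1)·f(k) + (k**2 + 7*k/6 + 1/3).
d = 3 from the (0,0,2) case.
Solve for f: f(k) = k*(4*k**2 + k - 1)/12 (degree 3 ≤ 3).
R(k) = B(k−1)·f(k)/C(k) = k*(4*k**2 + k - 1)/(2*(2*k + 1)*(3*k + 2)); s_k = R·t_k = k*(4*k**2 + k - 1).
Δs = 12*k**2 + 14*k + 4, as required.

s_k = k \left(4 k^{2} + k - 1\right)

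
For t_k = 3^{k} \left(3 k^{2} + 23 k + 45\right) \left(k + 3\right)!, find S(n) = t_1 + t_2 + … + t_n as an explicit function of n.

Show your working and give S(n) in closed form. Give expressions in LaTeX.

r(k) = 3*(3*k**3 + 41*k**2 + 187*k + 284)/(3*k**2 + 23*k + 45) after simplifying.
Take A(k)=3*k + 12, B(k)=1, C(k)=k**2 + 23*k/3 + 15.
Key eq: (3*k + 12)·f(k+1) = (1)·f(k) + (k**2 + 23*k/3 + 15).
Degrees (1,0,2) ⇒ d ≤ 1.
Solving with deg f ≤ 1: f(k) = (k + 3)/3.
Get s_k = R·t_k = 3**k*(k + 3)*factorial(k + 3) with R(k) = B(k−1)f(k)/C(k) = (k + 3)/(3*k**2 + 23*k + 45).
s_(k+1) − s_k = 3**k*(3*k**2 + 23*k + 45)*factorial(k + 3) = t_k.
Evaluate: s_(n+1) = 3**(n + 1)*(n + 4)*factorial(n + 4); subtract s_(1) = 288 ⇒ S(n) = 3*3**n*n*factorial(n + 4) + 12*3**n*factorial(n + 4) - 288.

S(n) = 3 \cdot 3^{n} n \left(n + 4\right)! + 12 \cdot 3^{n} \left(n + 4\right)! - 288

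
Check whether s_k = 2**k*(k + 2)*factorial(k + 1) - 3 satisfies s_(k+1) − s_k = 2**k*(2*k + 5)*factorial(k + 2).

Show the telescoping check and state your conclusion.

s_(k+1) = 2**(k + 1)*(k + 3)*factorial(k + 2) - 3
s_(k+1) − s_k = 2**k*(2*k + 5)*factorial(k + 2)
(s_(k+1) − s_k) − t_k = 0

Valid — Δs_k = t_k.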